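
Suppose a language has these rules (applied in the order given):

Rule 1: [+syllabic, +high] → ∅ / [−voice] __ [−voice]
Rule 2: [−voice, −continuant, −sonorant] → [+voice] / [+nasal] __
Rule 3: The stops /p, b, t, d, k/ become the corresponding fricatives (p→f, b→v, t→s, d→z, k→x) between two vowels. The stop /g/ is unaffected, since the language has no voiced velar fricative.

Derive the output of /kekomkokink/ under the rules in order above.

kexomgoxing

Rule 1 (high vowel syncope): no segment meets the environment; /kekomkokink/ is unchanged.
Rule 2 (post-nasal voicing): /k/ is a voiceless stop immediately after the nasal /m/, so it voices to [g]. /k/ is a voiceless stop immediately after the nasal /n/, so it voices to [g]. /kekomkokink/ → kekomgoking.
Rule 3 (intervocalic spirantization): /k/ is a stop between vowels /e/ and /o/, so it spirantizes to the fricative [x]. /k/ is a stop between vowels /o/ and /i/, so it spirantizes to the fricative [x]. /kekomgoking/ → kexomgoxing.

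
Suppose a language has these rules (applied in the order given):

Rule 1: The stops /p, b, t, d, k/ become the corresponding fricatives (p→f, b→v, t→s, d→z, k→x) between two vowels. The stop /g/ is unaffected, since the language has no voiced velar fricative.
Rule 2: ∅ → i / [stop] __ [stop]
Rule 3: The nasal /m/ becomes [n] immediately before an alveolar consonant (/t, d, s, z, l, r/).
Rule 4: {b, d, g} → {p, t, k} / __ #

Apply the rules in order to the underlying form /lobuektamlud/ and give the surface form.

Rule 1 (intervocalic spirantization): /b/ is a stop between vowels /o/ and /u/, so it spirantizes to the fricative [v]. /lobuektamlud/ → lovuektamlud.
Rule 2 (stop-cluster i-epenthesis): /k/ and /t/ form a stop–stop cluster, so [i] is inserted between them. /lovuektamlud/ → lovuekitamlud.
Rule 3 (nasal place assimilation): /m/ precedes the alveolar consonant /l/, so it assimilates in place to [n]. /lovuekitamlud/ → lovuekitanlud.
Rule 4 (final devoicing): /d/ is a voiced stop in word-final position, so it devoices to [t]. /lovuekitanlud/ → lovuekitanlut.

lovuekitanlut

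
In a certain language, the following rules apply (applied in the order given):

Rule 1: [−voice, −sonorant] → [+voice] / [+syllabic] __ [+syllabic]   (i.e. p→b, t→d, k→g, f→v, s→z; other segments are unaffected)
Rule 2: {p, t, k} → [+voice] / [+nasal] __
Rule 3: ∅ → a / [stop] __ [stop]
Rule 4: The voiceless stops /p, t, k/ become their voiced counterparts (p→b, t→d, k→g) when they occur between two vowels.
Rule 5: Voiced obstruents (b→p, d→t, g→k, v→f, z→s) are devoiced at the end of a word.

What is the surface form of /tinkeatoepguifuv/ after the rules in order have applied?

tingeadoebaguivuf

Rule 1 (intervocalic voicing): /t/ is a voiceless obstruent between vowels /a/ and /o/, so it voices to [d]. /f/ is a voiceless obstruent between vowels /i/ and /u/, so it voices to [v]. /tinkeatoepguifuv/ → tinkeadoepguivuv.
Rule 2 (post-nasal voicing): /k/ is a voiceless stop immediately after the nasal /n/, so it voices to [g]. /tinkeadoepguivuv/ → tingeadoepguivuv.
Rule 3 (stop-cluster a-epenthesis): /p/ and /g/ form a stop–stop cluster, so [a] is inserted between them. /tingeadoepguivuv/ → tingeadoepaguivuv.
Rule 4 (intervocalic voicing): /p/ is a voiceless stop between vowels /e/ and /a/, so it voices to [b]. /tingeadoepaguivuv/ → tingeadoebaguivuv.
Rule 5 (final devoicing): /v/ is a voiced obstruent in word-final position, so it devoices to [f]. /tingeadoebaguivuv/ → tingeadoebaguivuf.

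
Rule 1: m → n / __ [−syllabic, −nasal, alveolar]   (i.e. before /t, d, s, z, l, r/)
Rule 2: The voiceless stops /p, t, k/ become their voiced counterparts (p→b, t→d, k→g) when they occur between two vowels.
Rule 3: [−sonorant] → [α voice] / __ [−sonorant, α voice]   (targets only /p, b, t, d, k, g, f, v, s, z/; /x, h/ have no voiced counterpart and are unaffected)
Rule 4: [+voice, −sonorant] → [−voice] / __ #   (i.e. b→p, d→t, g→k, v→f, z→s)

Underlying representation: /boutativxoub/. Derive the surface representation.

Rule 1 (nasal place assimilation): no segment meets the environment; /boutativxoub/ is unchanged.
Rule 2 (intervocalic voicing): /t/ is a voiceless stop between vowels /u/ and /a/, so it voices to [d]. /t/ is a voiceless stop between vowels /a/ and /i/, so it voices to [d]. /boutativxoub/ → boudadivxoub.
Rule 3 (regressive voicing assimilation): /v/ precedes the voiceless obstruent /x/, so it devoices to [f] by assimilation. /boudadivxoub/ → boudadifxoub.
Rule 4 (final devoicing): /b/ is a voiced obstruent in word-final position, so it devoices to [p]. /boudadifxoub/ → boudadifxoup.

boudadifxoup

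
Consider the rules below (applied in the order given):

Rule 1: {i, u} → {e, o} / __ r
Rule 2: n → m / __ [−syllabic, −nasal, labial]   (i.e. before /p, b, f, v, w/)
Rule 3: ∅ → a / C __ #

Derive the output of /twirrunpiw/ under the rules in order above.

Rule 1 (pre-rhotic lowering): /i/ is a high vowel immediately before /r/, so it lowers to [e]. /twirrunpiw/ → twerrunpiw.
Rule 2 (nasal place assimilation): /n/ precedes the labial consonant /p/, so it assimilates in place to [m]. /twerrunpiw/ → twerrumpiw.
Rule 3 (final a-epenthesis): the form ends in the consonant /w/, so [a] is inserted word-finally. /twerrumpiw/ → twerrumpiwa.

twerrumpiwa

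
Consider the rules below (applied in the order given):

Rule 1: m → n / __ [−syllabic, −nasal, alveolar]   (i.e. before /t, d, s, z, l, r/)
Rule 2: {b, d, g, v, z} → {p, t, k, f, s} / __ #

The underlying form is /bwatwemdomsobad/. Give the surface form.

Rule 1 (nasal place assimilation): /m/ precedes the alveolar consonant /d/, so it assimilates in place to [n]. /m/ precedes the alveolar consonant /s/, so it assimilates in place to [n]. /bwatwemdomsobad/ → bwatwendonsobad.
Rule 2 (final devoicing): /d/ is a voiced obstruent in word-final position, so it devoices to [t]. /bwatwendonsobad/ → bwatwendonsobat.

bwatwendonsobat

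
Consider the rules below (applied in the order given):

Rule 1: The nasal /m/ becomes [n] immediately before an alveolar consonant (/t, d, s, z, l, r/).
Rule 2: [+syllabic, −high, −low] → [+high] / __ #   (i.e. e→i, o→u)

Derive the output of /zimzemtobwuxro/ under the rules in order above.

zinzentobwuxru

Rule 1 (nasal place assimilation): /m/ precedes the alveolar consonant /z/, so it assimilates in place to [n]. /m/ precedes the alveolar consonant /t/, so it assimilates in place to [n]. /zimzemtobwuxro/ → zinzentobwuxro.
Rule 2 (final vowel raising): /o/ is a mid vowel in word-final position, so it raises to [u]. /zinzentobwuxro/ → zinzentobwuxru.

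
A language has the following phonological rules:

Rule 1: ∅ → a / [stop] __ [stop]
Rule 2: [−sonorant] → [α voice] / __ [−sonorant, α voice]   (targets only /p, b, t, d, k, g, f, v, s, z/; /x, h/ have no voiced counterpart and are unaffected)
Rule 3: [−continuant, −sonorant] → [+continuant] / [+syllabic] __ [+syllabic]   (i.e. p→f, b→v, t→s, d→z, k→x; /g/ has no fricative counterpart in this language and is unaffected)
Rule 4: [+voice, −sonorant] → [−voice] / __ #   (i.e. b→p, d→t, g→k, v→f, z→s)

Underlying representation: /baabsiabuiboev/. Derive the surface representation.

baapsiavuivoef

Rule 1 (stop-cluster a-epenthesis): no segment meets the environment; /baabsiabuiboev/ is unchanged.
Rule 2 (regressive voicing assimilation): /b/ precedes the voiceless obstruent /s/, so it devoices to [p] by assimilation. /baabsiabuiboev/ → baapsiabuiboev.
Rule 3 (intervocalic spirantization): /b/ is a stop between vowels /a/ and /u/, so it spirantizes to the fricative [v]. /b/ is a stop between vowels /i/ and /o/, so it spirantizes to the fricative [v]. /baapsiabuiboev/ → baapsiavuivoev.
Rule 4 (final devoicing): /v/ is a voiced obstruent in word-final position, so it devoices to [f]. /baapsiavuivoev/ → baapsiavuivoef.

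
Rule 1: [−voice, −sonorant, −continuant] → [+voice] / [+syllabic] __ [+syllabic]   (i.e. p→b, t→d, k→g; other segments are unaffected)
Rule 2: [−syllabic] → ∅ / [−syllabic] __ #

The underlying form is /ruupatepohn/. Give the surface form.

Rule 1 (intervocalic voicing): /p/ is a voiceless stop between vowels /u/ and /a/, so it voices to [b]. /t/ is a voiceless stop between vowels /a/ and /e/, so it voices to [d]. /p/ is a voiceless stop between vowels /e/ and /o/, so it voices to [b]. /ruupatepohn/ → ruubadebohn.
Rule 2 (final cluster simplification): /n/ is the second consonant of a word-final cluster /hn/, so it deletes. /ruubadebohn/ → ruubadeboh.

ruubadeboh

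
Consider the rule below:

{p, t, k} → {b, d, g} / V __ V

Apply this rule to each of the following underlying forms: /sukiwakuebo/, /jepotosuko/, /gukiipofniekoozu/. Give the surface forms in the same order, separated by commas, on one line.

sugiwaguebo, jebodosugo, gugiibofniegoozu

/sukiwakuebo/: /k/ is a voiceless stop between vowels /u/ and /i/, so it voices to [g]. /k/ is a voiceless stop between vowels /a/ and /u/, so it voices to [g]. → [sugiwaguebo].
/jepotosuko/: /p/ is a voiceless stop between vowels /e/ and /o/, so it voices to [b]. /t/ is a voiceless stop between vowels /o/ and /o/, so it voices to [d]. /k/ is a voiceless stop between vowels /u/ and /o/, so it voices to [g]. → [jebodosugo].
/gukiipofniekoozu/: /k/ is a voiceless stop between vowels /u/ and /i/, so it voices to [g]. /p/ is a voiceless stop between vowels /i/ and /o/, so it voices to [b]. /k/ is a voiceless stop between vowels /e/ and /o/, so it voices to [g]. → [gugiibofniegoozu].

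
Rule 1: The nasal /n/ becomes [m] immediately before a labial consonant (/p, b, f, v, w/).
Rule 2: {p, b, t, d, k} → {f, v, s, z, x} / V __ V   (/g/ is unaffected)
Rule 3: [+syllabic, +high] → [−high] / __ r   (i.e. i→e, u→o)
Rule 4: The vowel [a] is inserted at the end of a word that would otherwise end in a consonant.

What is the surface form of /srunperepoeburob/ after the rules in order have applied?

srumperefoevoroba

Rule 1 (nasal place assimilation): /n/ precedes the labial consonant /p/, so it assimilates in place to [m]. /srunperepoeburob/ → srumperepoeburob.
Rule 2 (intervocalic spirantization): /p/ is a stop between vowels /e/ and /o/, so it spirantizes to the fricative [f]. /b/ is a stop between vowels /e/ and /u/, so it spirantizes to the fricative [v]. /srumperepoeburob/ → srumperefoevurob.
Rule 3 (pre-rhotic lowering): /u/ is a high vowel immediately before /r/, so it lowers to [o]. /srumperefoevurob/ → srumperefoevorob.
Rule 4 (final a-epenthesis): the form ends in the consonant /b/, so [a] is inserted word-finally. /srumperefoevorob/ → srumperefoevoroba.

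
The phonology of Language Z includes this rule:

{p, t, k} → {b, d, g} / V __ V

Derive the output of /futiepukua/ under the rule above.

/t/ is a voiceless stop between vowels /u/ and /i/, so it voices to [d].
/p/ is a voiceless stop between vowels /e/ and /u/, so it voices to [b].
/k/ is a voiceless stop between vowels /u/ and /u/, so it voices to [g].
Surface form: [fudiebugua].

fudiebugua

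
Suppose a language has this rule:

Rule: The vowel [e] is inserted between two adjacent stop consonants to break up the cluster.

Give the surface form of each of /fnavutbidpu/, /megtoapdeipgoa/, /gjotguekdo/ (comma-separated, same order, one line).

fnavutebidepu, megetoapedeipegoa, gjoteguekedo

/fnavutbidpu/: /t/ and /b/ form a stop–stop cluster, so [e] is inserted between them. /d/ and /p/ form a stop–stop cluster, so [e] is inserted between them. → [fnavutebidepu].
/megtoapdeipgoa/: /g/ and /t/ form a stop–stop cluster, so [e] is inserted between them. /p/ and /d/ form a stop–stop cluster, so [e] is inserted between them. /p/ and /g/ form a stop–stop cluster, so [e] is inserted between them. → [megetoapedeipegoa].
/gjotguekdo/: /t/ and /g/ form a stop–stop cluster, so [e] is inserted between them. /k/ and /d/ form a stop–stop cluster, so [e] is inserted between them. → [gjoteguekedo].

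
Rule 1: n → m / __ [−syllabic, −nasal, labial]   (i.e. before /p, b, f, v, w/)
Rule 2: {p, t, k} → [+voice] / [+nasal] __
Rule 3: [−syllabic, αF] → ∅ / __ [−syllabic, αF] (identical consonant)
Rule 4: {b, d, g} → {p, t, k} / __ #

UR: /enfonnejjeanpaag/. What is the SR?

Rule 1 (nasal place assimilation): /n/ precedes the labial consonant /f/, so it assimilates in place to [m]. /n/ precedes the labial consonant /p/, so it assimilates in place to [m]. /enfonnejjeanpaag/ → emfonnejjeampaag.
Rule 2 (post-nasal voicing): /p/ is a voiceless stop immediately after the nasal /m/, so it voices to [b]. /emfonnejjeampaag/ → emfonnejjeambaag.
Rule 3 (degemination): /nn/ is a geminate; the first /n/ deletes. /jj/ is a geminate; the first /j/ deletes. /emfonnejjeambaag/ → emfonejeambaag.
Rule 4 (final devoicing): /g/ is a voiced stop in word-final position, so it devoices to [k]. /emfonejeambaag/ → emfonejeambaak.

emfonejeambaak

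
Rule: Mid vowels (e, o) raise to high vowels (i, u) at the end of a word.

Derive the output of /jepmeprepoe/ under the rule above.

/e/ is a mid vowel in word-final position, so it raises to [i].
Surface form: [jepmeprepoi].

jepmeprepoi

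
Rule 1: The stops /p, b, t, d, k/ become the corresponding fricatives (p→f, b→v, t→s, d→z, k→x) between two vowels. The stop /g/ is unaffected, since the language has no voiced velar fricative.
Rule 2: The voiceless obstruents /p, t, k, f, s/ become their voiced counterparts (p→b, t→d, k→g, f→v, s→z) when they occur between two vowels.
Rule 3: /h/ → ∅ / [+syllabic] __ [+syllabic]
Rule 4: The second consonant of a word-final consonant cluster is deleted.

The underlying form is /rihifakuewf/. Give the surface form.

Rule 1 (intervocalic spirantization): /k/ is a stop between vowels /a/ and /u/, so it spirantizes to the fricative [x]. /rihifakuewf/ → rihifaxuewf.
Rule 2 (intervocalic voicing): /f/ is a voiceless obstruent between vowels /i/ and /a/, so it voices to [v]. /rihifaxuewf/ → rihivaxuewf.
Rule 3 (intervocalic h-deletion): /h/ occurs between vowels /i/ and /i/, so it deletes. /rihivaxuewf/ → riivaxuewf.
Rule 4 (final cluster simplification): /f/ is the second consonant of a word-final cluster /wf/, so it deletes. /riivaxuewf/ → riivaxuew.

riivaxuew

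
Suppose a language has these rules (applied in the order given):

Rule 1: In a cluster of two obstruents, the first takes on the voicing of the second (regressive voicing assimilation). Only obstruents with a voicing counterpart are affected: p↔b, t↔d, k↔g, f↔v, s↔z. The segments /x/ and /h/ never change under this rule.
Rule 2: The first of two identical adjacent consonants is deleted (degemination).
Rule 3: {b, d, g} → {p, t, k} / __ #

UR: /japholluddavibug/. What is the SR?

Rule 1 (regressive voicing assimilation): no segment meets the environment; /japholluddavibug/ is unchanged.
Rule 2 (degemination): /ll/ is a geminate; the first /l/ deletes. /dd/ is a geminate; the first /d/ deletes. /japholluddavibug/ → japholudavibug.
Rule 3 (final devoicing): /g/ is a voiced stop in word-final position, so it devoices to [k]. /japholudavibug/ → japholudavibuk.

japholudavibuk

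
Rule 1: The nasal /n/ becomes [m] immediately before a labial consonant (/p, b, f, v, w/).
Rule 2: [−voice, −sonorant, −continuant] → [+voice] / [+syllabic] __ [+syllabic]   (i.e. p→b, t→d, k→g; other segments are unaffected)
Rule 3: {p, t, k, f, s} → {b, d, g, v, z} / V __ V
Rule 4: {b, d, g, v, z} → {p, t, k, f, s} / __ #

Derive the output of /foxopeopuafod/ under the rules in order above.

foxobeobuavot

Rule 1 (nasal place assimilation): no segment meets the environment; /foxopeopuafod/ is unchanged.
Rule 2 (intervocalic voicing): /p/ is a voiceless stop between vowels /o/ and /e/, so it voices to [b]. /p/ is a voiceless stop between vowels /o/ and /u/, so it voices to [b]. /foxopeopuafod/ → foxobeobuafod.
Rule 3 (intervocalic voicing): /f/ is a voiceless obstruent between vowels /a/ and /o/, so it voices to [v]. /foxobeobuafod/ → foxobeobuavod.
Rule 4 (final devoicing): /d/ is a voiced obstruent in word-final position, so it devoices to [t]. /foxobeobuavod/ → foxobeobuavot.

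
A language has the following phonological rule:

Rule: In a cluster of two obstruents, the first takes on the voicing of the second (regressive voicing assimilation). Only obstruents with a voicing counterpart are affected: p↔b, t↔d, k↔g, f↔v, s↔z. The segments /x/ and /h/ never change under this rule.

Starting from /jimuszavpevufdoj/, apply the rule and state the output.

/s/ precedes the voiced obstruent /z/, so it voices to [z] by assimilation.
/v/ precedes the voiceless obstruent /p/, so it devoices to [f] by assimilation.
/f/ precedes the voiced obstruent /d/, so it voices to [v] by assimilation.
The other instances of /z/, /p/, /v/, /d/ do not occur in the required environment and remain unchanged.
Surface form: [jimuzzafpevuvdoj].

jimuzzafpevuvdoj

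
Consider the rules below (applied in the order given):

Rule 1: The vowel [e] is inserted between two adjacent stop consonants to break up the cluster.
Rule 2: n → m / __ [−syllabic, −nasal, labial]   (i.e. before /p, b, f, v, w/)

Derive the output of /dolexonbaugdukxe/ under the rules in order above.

Rule 1 (stop-cluster e-epenthesis): /g/ and /d/ form a stop–stop cluster, so [e] is inserted between them. /dolexonbaugdukxe/ → dolexonbaugedukxe.
Rule 2 (nasal place assimilation): /n/ precedes the labial consonant /b/, so it assimilates in place to [m]. /dolexonbaugedukxe/ → dolexombaugedukxe.

dolexombaugedukxe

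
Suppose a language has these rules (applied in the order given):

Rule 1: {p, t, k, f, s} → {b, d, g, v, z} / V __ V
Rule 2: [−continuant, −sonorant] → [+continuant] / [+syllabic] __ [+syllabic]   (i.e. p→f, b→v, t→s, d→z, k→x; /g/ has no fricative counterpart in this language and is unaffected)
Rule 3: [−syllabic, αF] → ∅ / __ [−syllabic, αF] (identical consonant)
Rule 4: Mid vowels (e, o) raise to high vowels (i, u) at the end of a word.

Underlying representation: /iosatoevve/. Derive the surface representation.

Rule 1 (intervocalic voicing): /s/ is a voiceless obstruent between vowels /o/ and /a/, so it voices to [z]. /t/ is a voiceless obstruent between vowels /a/ and /o/, so it voices to [d]. /iosatoevve/ → iozadoevve.
Rule 2 (intervocalic spirantization): /d/ is a stop between vowels /a/ and /o/, so it spirantizes to the fricative [z]. /iozadoevve/ → iozazoevve.
Rule 3 (degemination): /vv/ is a geminate; the first /v/ deletes. /iozazoevve/ → iozazoeve.
Rule 4 (final vowel raising): /e/ is a mid vowel in word-final position, so it raises to [i]. /iozazoeve/ → iozazoevi.

iozazoevi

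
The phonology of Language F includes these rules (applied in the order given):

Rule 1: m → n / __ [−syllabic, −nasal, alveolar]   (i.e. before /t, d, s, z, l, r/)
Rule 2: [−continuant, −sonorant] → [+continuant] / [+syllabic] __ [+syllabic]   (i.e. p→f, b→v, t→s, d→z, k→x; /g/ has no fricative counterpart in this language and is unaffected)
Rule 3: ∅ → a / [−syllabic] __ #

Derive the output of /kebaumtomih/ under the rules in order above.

Rule 1 (nasal place assimilation): /m/ precedes the alveolar consonant /t/, so it assimilates in place to [n]. /kebaumtomih/ → kebauntomih.
Rule 2 (intervocalic spirantization): /b/ is a stop between vowels /e/ and /a/, so it spirantizes to the fricative [v]. /kebauntomih/ → kevauntomih.
Rule 3 (final a-epenthesis): the form ends in the consonant /h/, so [a] is inserted word-finally. /kevauntomih/ → kevauntomiha.

kevauntomiha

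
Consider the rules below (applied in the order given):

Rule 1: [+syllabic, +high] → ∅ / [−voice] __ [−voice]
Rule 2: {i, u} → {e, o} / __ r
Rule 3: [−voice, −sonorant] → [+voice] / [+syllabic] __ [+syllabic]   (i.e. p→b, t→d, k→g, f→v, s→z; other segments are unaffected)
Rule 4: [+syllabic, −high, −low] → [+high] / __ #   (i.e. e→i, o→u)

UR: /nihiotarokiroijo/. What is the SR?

nihiodarogeroiju

Rule 1 (high vowel syncope): no segment meets the environment; /nihiotarokiroijo/ is unchanged.
Rule 2 (pre-rhotic lowering): /i/ is a high vowel immediately before /r/, so it lowers to [e]. /nihiotarokiroijo/ → nihiotarokeroijo.
Rule 3 (intervocalic voicing): /t/ is a voiceless obstruent between vowels /o/ and /a/, so it voices to [d]. /k/ is a voiceless obstruent between vowels /o/ and /e/, so it voices to [g]. /nihiotarokeroijo/ → nihiodarogeroijo.
Rule 4 (final vowel raising): /o/ is a mid vowel in word-final position, so it raises to [u]. /nihiodarogeroijo/ → nihiodarogeroiju.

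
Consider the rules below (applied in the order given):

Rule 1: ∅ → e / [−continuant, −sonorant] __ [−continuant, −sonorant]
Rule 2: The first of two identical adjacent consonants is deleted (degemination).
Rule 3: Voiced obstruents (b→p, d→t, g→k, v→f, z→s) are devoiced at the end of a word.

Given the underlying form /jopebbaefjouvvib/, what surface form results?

Rule 1 (stop-cluster e-epenthesis): /b/ and /b/ form a stop–stop cluster, so [e] is inserted between them. /jopebbaefjouvvib/ → jopebebaefjouvvib.
Rule 2 (degemination): /vv/ is a geminate; the first /v/ deletes. /jopebebaefjouvvib/ → jopebebaefjouvib.
Rule 3 (final devoicing): /b/ is a voiced obstruent in word-final position, so it devoices to [p]. /jopebebaefjouvib/ → jopebebaefjouvip.

jopebebaefjouvip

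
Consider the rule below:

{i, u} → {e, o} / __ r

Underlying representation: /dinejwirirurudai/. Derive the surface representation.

dinejwererorudai

Scanning /dinejwirirurudai/: /i/ at position 2 is not in the conditioning environment; /i/ is a high vowel immediately before /r/, so it lowers to [e]; /i/ is a high vowel immediately before /r/, so it lowers to [e]; /u/ is a high vowel immediately before /r/, so it lowers to [o]; /u/ at position 13 is not in the conditioning environment; /i/ at position 16 is not in the conditioning environment.
Result: [dinejwererorudai].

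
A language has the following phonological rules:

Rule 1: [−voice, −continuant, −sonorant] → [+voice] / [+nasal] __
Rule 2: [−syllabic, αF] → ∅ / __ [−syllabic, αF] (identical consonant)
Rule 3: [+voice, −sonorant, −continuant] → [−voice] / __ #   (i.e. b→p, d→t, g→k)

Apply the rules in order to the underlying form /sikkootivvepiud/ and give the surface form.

sikootivepiut

Rule 1 (post-nasal voicing): no segment meets the environment; /sikkootivvepiud/ is unchanged.
Rule 2 (degemination): /kk/ is a geminate; the first /k/ deletes. /vv/ is a geminate; the first /v/ deletes. /sikkootivvepiud/ → sikootivepiud.
Rule 3 (final devoicing): /d/ is a voiced stop in word-final position, so it devoices to [t]. /sikootivepiud/ → sikootivepiut.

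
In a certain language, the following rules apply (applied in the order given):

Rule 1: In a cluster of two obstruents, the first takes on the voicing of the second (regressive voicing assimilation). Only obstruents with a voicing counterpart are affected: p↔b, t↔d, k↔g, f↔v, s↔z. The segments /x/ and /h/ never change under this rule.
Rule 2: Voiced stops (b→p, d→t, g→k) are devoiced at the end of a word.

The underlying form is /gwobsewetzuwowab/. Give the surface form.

Rule 1 (regressive voicing assimilation): /b/ precedes the voiceless obstruent /s/, so it devoices to [p] by assimilation. /t/ precedes the voiced obstruent /z/, so it voices to [d] by assimilation. /gwobsewetzuwowab/ → gwopsewedzuwowab.
Rule 2 (final devoicing): /b/ is a voiced stop in word-final position, so it devoices to [p]. /gwopsewedzuwowab/ → gwopsewedzuwowap.

gwopsewedzuwowap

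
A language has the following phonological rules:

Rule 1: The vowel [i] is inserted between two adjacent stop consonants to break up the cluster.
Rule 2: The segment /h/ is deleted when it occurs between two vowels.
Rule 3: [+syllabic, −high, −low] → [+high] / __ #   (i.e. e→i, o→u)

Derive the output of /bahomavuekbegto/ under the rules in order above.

Rule 1 (stop-cluster i-epenthesis): /k/ and /b/ form a stop–stop cluster, so [i] is inserted between them. /g/ and /t/ form a stop–stop cluster, so [i] is inserted between them. /bahomavuekbegto/ → bahomavuekibegito.
Rule 2 (intervocalic h-deletion): /h/ occurs between vowels /a/ and /o/, so it deletes. /bahomavuekibegito/ → baomavuekibegito.
Rule 3 (final vowel raising): /o/ is a mid vowel in word-final position, so it raises to [u]. /baomavuekibegito/ → baomavuekibegitu.

baomavuekibegitu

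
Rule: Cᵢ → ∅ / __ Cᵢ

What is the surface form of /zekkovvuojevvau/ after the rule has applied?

zekovuojevau

/kk/ is a geminate; the first /k/ deletes.
/vv/ is a geminate; the first /v/ deletes.
/vv/ is a geminate; the first /v/ deletes.
Surface form: [zekovuojevau].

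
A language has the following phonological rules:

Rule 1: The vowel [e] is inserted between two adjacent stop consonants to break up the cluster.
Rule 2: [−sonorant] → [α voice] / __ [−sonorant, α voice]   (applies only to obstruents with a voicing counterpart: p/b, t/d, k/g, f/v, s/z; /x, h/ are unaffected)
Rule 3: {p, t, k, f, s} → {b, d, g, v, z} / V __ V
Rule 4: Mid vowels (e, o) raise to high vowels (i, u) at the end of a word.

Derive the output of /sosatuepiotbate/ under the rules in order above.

sozaduebiodebadi

Rule 1 (stop-cluster e-epenthesis): /t/ and /b/ form a stop–stop cluster, so [e] is inserted between them. /sosatuepiotbate/ → sosatuepiotebate.
Rule 2 (regressive voicing assimilation): no segment meets the environment; /sosatuepiotebate/ is unchanged.
Rule 3 (intervocalic voicing): /s/ is a voiceless obstruent between vowels /o/ and /a/, so it voices to [z]. /t/ is a voiceless obstruent between vowels /a/ and /u/, so it voices to [d]. /p/ is a voiceless obstruent between vowels /e/ and /i/, so it voices to [b]. /t/ is a voiceless obstruent between vowels /o/ and /e/, so it voices to [d]. /t/ is a voiceless obstruent between vowels /a/ and /e/, so it voices to [d]. /sosatuepiotebate/ → sozaduebiodebade.
Rule 4 (final vowel raising): /e/ is a mid vowel in word-final position, so it raises to [i]. /sozaduebiodebade/ → sozaduebiodebadi.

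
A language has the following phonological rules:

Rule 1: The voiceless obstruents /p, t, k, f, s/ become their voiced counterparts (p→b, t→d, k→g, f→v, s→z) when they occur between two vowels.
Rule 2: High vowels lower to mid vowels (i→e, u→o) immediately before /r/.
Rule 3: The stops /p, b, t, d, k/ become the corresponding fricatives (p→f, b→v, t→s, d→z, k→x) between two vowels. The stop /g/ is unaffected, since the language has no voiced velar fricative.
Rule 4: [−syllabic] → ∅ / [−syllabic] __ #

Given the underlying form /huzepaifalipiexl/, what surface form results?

huzevaivaliviex

Rule 1 (intervocalic voicing): /p/ is a voiceless obstruent between vowels /e/ and /a/, so it voices to [b]. /f/ is a voiceless obstruent between vowels /i/ and /a/, so it voices to [v]. /p/ is a voiceless obstruent between vowels /i/ and /i/, so it voices to [b]. /huzepaifalipiexl/ → huzebaivalibiexl.
Rule 2 (pre-rhotic lowering): no segment meets the environment; /huzebaivalibiexl/ is unchanged.
Rule 3 (intervocalic spirantization): /b/ is a stop between vowels /e/ and /a/, so it spirantizes to the fricative [v]. /b/ is a stop between vowels /i/ and /i/, so it spirantizes to the fricative [v]. /huzebaivalibiexl/ → huzevaivaliviexl.
Rule 4 (final cluster simplification): /l/ is the second consonant of a word-final cluster /xl/, so it deletes. /huzevaivaliviexl/ → huzevaivaliviex.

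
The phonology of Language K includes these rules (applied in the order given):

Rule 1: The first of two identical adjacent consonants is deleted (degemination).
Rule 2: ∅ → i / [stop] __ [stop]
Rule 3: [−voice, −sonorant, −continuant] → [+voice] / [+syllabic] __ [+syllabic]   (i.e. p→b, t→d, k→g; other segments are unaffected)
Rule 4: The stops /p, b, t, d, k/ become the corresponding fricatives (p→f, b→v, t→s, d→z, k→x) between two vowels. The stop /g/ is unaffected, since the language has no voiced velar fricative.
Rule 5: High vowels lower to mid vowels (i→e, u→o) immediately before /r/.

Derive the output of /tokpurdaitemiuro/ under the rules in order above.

Rule 1 (degemination): no segment meets the environment; /tokpurdaitemiuro/ is unchanged.
Rule 2 (stop-cluster i-epenthesis): /k/ and /p/ form a stop–stop cluster, so [i] is inserted between them. /tokpurdaitemiuro/ → tokipurdaitemiuro.
Rule 3 (intervocalic voicing): /k/ is a voiceless stop between vowels /o/ and /i/, so it voices to [g]. /p/ is a voiceless stop between vowels /i/ and /u/, so it voices to [b]. /t/ is a voiceless stop between vowels /i/ and /e/, so it voices to [d]. /tokipurdaitemiuro/ → togiburdaidemiuro.
Rule 4 (intervocalic spirantization): /b/ is a stop between vowels /i/ and /u/, so it spirantizes to the fricative [v]. /d/ is a stop between vowels /i/ and /e/, so it spirantizes to the fricative [z]. /togiburdaidemiuro/ → togivurdaizemiuro.
Rule 5 (pre-rhotic lowering): /u/ is a high vowel immediately before /r/, so it lowers to [o]. /u/ is a high vowel immediately before /r/, so it lowers to [o]. /togivurdaizemiuro/ → togivordaizemioro.

togivordaizemioro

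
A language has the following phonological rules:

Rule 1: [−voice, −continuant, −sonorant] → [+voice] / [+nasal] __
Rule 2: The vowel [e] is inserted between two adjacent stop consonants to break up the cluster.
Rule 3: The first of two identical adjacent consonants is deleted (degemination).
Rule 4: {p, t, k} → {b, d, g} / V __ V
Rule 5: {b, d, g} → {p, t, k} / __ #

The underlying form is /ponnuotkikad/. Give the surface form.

ponuodegigat

Rule 1 (post-nasal voicing): no segment meets the environment; /ponnuotkikad/ is unchanged.
Rule 2 (stop-cluster e-epenthesis): /t/ and /k/ form a stop–stop cluster, so [e] is inserted between them. /ponnuotkikad/ → ponnuotekikad.
Rule 3 (degemination): /nn/ is a geminate; the first /n/ deletes. /ponnuotekikad/ → ponuotekikad.
Rule 4 (intervocalic voicing): /t/ is a voiceless stop between vowels /o/ and /e/, so it voices to [d]. /k/ is a voiceless stop between vowels /e/ and /i/, so it voices to [g]. /k/ is a voiceless stop between vowels /i/ and /a/, so it voices to [g]. /ponuotekikad/ → ponuodegigad.
Rule 5 (final devoicing): /d/ is a voiced stop in word-final position, so it devoices to [t]. /ponuodegigad/ → ponuodegigat.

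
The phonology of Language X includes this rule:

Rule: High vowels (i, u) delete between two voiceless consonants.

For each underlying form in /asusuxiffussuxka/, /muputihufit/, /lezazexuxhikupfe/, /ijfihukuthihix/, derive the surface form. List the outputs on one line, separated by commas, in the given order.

assxffssxka, mupthft, lezazexxhkpfe, ijfhkthhx

/asusuxiffussuxka/: /u/ is a high vowel flanked by voiceless consonants /s/ and /s/, so it deletes. /u/ is a high vowel flanked by voiceless consonants /s/ and /x/, so it deletes. /i/ is a high vowel flanked by voiceless consonants /x/ and /f/, so it deletes. /u/ is a high vowel flanked by voiceless consonants /f/ and /s/, so it deletes. /u/ is a high vowel flanked by voiceless consonants /s/ and /x/, so it deletes. → [assxffssxka].
/muputihufit/: /u/ is a high vowel flanked by voiceless consonants /p/ and /t/, so it deletes. /i/ is a high vowel flanked by voiceless consonants /t/ and /h/, so it deletes. /u/ is a high vowel flanked by voiceless consonants /h/ and /f/, so it deletes. /i/ is a high vowel flanked by voiceless consonants /f/ and /t/, so it deletes. → [mupthft].
/lezazexuxhikupfe/: /u/ is a high vowel flanked by voiceless consonants /x/ and /x/, so it deletes. /i/ is a high vowel flanked by voiceless consonants /h/ and /k/, so it deletes. /u/ is a high vowel flanked by voiceless consonants /k/ and /p/, so it deletes. → [lezazexxhkpfe].
/ijfihukuthihix/: /i/ is a high vowel flanked by voiceless consonants /f/ and /h/, so it deletes. /u/ is a high vowel flanked by voiceless consonants /h/ and /k/, so it deletes. /u/ is a high vowel flanked by voiceless consonants /k/ and /t/, so it deletes. /i/ is a high vowel flanked by voiceless consonants /h/ and /h/, so it deletes. /i/ is a high vowel flanked by voiceless consonants /h/ and /x/, so it deletes. → [ijfhkthhx].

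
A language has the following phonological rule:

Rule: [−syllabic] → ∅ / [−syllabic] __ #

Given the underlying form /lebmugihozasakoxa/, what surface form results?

lebmugihozasakoxa

No segment of /lebmugihozasakoxa/ meets the structural description of the rule, so the form surfaces unchanged.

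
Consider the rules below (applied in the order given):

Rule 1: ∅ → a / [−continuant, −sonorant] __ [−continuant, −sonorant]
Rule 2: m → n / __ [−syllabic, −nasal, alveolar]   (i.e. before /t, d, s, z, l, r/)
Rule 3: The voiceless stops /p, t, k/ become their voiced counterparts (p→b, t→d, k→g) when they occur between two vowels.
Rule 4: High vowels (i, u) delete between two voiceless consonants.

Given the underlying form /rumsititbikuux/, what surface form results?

runsididabiguux

Rule 1 (stop-cluster a-epenthesis): /t/ and /b/ form a stop–stop cluster, so [a] is inserted between them. /rumsititbikuux/ → rumsititabikuux.
Rule 2 (nasal place assimilation): /m/ precedes the alveolar consonant /s/, so it assimilates in place to [n]. /rumsititabikuux/ → runsititabikuux.
Rule 3 (intervocalic voicing): /t/ is a voiceless stop between vowels /i/ and /i/, so it voices to [d]. /t/ is a voiceless stop between vowels /i/ and /a/, so it voices to [d]. /k/ is a voiceless stop between vowels /i/ and /u/, so it voices to [g]. /runsititabikuux/ → runsididabiguux.
Rule 4 (high vowel syncope): no segment meets the environment; /runsididabiguux/ is unchanged.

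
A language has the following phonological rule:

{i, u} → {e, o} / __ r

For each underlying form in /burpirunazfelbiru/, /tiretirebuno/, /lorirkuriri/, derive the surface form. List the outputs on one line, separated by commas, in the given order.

/burpirunazfelbiru/: /u/ is a high vowel immediately before /r/, so it lowers to [o]. /i/ is a high vowel immediately before /r/, so it lowers to [e]. /i/ is a high vowel immediately before /r/, so it lowers to [e]. → [borperunazfelberu].
/tiretirebuno/: /i/ is a high vowel immediately before /r/, so it lowers to [e]. /i/ is a high vowel immediately before /r/, so it lowers to [e]. → [tereterebuno].
/lorirkuriri/: /i/ is a high vowel immediately before /r/, so it lowers to [e]. /u/ is a high vowel immediately before /r/, so it lowers to [o]. /i/ is a high vowel immediately before /r/, so it lowers to [e]. → [lorerkoreri].

borperunazfelberu, tereterebuno, lorerkoreri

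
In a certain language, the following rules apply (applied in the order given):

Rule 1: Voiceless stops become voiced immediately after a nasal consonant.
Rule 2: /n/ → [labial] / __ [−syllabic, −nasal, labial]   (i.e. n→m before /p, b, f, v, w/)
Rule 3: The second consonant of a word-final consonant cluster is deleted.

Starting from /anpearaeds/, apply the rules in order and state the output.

Rule 1 (post-nasal voicing): /p/ is a voiceless stop immediately after the nasal /n/, so it voices to [b]. /anpearaeds/ → anbearaeds.
Rule 2 (nasal place assimilation): /n/ precedes the labial consonant /b/, so it assimilates in place to [m]. /anbearaeds/ → ambearaeds.
Rule 3 (final cluster simplification): /s/ is the second consonant of a word-final cluster /ds/, so it deletes. /ambearaeds/ → ambearaed.

ambearaed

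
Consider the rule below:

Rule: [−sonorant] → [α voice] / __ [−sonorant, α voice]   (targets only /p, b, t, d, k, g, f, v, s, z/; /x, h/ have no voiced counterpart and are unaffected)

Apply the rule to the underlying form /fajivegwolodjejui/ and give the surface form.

fajivegwolodjejui

No segment of /fajivegwolodjejui/ meets the structural description of the rule, so the form surfaces unchanged.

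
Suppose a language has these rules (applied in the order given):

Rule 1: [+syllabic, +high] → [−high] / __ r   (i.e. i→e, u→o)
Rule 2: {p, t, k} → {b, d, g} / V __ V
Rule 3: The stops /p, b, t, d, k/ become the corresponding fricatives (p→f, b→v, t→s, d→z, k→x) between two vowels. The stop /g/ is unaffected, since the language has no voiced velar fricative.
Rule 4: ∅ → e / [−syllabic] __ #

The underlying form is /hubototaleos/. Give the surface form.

Rule 1 (pre-rhotic lowering): no segment meets the environment; /hubototaleos/ is unchanged.
Rule 2 (intervocalic voicing): /t/ is a voiceless stop between vowels /o/ and /o/, so it voices to [d]. /t/ is a voiceless stop between vowels /o/ and /a/, so it voices to [d]. /hubototaleos/ → hubododaleos.
Rule 3 (intervocalic spirantization): /b/ is a stop between vowels /u/ and /o/, so it spirantizes to the fricative [v]. /d/ is a stop between vowels /o/ and /o/, so it spirantizes to the fricative [z]. /d/ is a stop between vowels /o/ and /a/, so it spirantizes to the fricative [z]. /hubododaleos/ → huvozozaleos.
Rule 4 (final e-epenthesis): the form ends in the consonant /s/, so [e] is inserted word-finally. /huvozozaleos/ → huvozozaleose.

huvozozaleose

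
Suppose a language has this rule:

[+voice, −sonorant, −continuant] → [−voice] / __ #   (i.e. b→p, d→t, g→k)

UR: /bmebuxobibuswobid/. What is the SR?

/d/ is a voiced stop in word-final position, so it devoices to [t].
Surface form: [bmebuxobibuswobit].

bmebuxobibuswobit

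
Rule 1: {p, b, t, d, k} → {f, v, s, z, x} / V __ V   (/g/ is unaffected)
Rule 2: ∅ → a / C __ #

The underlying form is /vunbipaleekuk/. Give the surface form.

Rule 1 (intervocalic spirantization): /p/ is a stop between vowels /i/ and /a/, so it spirantizes to the fricative [f]. /k/ is a stop between vowels /e/ and /u/, so it spirantizes to the fricative [x]. /vunbipaleekuk/ → vunbifaleexuk.
Rule 2 (final a-epenthesis): the form ends in the consonant /k/, so [a] is inserted word-finally. /vunbifaleexuk/ → vunbifaleexuka.

vunbifaleexuka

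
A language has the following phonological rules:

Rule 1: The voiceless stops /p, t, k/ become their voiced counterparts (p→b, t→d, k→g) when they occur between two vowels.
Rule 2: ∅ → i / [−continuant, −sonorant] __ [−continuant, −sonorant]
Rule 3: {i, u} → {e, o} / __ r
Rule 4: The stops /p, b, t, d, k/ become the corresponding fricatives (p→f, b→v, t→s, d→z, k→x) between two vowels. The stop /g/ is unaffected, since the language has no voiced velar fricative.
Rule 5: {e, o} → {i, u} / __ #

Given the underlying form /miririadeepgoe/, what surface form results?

Rule 1 (intervocalic voicing): no segment meets the environment; /miririadeepgoe/ is unchanged.
Rule 2 (stop-cluster i-epenthesis): /p/ and /g/ form a stop–stop cluster, so [i] is inserted between them. /miririadeepgoe/ → miririadeepigoe.
Rule 3 (pre-rhotic lowering): /i/ is a high vowel immediately before /r/, so it lowers to [e]. /i/ is a high vowel immediately before /r/, so it lowers to [e]. /miririadeepigoe/ → mereriadeepigoe.
Rule 4 (intervocalic spirantization): /d/ is a stop between vowels /a/ and /e/, so it spirantizes to the fricative [z]. /p/ is a stop between vowels /e/ and /i/, so it spirantizes to the fricative [f]. /mereriadeepigoe/ → mereriazeefigoe.
Rule 5 (final vowel raising): /e/ is a mid vowel in word-final position, so it raises to [i]. /mereriazeefigoe/ → mereriazeefigoi.

mereriazeefigoi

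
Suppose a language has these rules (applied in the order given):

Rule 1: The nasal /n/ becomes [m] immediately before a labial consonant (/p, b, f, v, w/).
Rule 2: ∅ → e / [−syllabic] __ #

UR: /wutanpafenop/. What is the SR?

wutampafenope

Rule 1 (nasal place assimilation): /n/ precedes the labial consonant /p/, so it assimilates in place to [m]. /wutanpafenop/ → wutampafenop.
Rule 2 (final e-epenthesis): the form ends in the consonant /p/, so [e] is inserted word-finally. /wutampafenop/ → wutampafenope.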